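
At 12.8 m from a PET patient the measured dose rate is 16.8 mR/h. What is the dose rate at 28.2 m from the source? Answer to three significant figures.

3.46 mR/h

Using I₁d₁² = I₂d₂², scaling from 12.8 m to 28.2 m:
(12.8/28.2)² = 0.2060, so 16.8 × 0.2060 = 3.461 mR/h.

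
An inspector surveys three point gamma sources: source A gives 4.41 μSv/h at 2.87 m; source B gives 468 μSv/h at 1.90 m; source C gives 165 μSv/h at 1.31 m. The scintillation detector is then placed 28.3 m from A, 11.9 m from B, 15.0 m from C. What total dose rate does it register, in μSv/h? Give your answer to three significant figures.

By superposition, sum each source's inverse-square contribution:
A: 4.41 × (2.87/28.3)² = 0.04536 μSv/h
B: 468 × (1.90/11.9)² = 11.93 μSv/h
C: 165 × (1.31/15.0)² = 1.258 μSv/h
Total = 0.04536 + 11.93 + 1.258 = 13.23 μSv/h.

13.2 μSv/h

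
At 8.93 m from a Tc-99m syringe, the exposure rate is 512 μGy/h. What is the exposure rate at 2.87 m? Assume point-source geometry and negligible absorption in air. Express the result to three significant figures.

4960 μGy/h

Since intensity falls as 1/r², the rate at 2.87 m is
(8.93/2.87)² = 9.681, so 512 × 9.681 = 4957 μGy/h.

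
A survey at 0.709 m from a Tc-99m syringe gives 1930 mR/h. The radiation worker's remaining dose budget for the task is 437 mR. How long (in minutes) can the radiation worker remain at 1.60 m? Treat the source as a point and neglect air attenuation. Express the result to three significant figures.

69.2 min

Intensity scales as (d₁/d₂)², so rate at 1.60 m:
(0.709/1.60)² = 0.1964, so 1930 × 0.1964 = 379.1 mR/h.
Stay time = 437 mR ÷ 379.1 mR/h = 1.153 h = 69.18 min.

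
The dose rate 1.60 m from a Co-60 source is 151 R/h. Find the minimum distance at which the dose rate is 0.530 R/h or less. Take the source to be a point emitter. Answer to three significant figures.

Since intensity falls as 1/r², d₂ = d₁·√(I₁/I₂).
I₁/I₂ = 151/0.530 = 284.9, so d₂ = 1.60 × √284.9 = 27.01 m.

27.0 m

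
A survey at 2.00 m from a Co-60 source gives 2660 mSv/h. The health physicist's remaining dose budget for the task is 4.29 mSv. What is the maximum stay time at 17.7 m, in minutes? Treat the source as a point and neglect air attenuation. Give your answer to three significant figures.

By the inverse-square law, rate at 17.7 m:
2660 × (2.00/17.7)² = 2660 × 0.01277 = 33.97 mSv/h.
Stay time = 4.29 mSv ÷ 33.97 mSv/h = 0.1263 h = 7.578 min.

7.58 min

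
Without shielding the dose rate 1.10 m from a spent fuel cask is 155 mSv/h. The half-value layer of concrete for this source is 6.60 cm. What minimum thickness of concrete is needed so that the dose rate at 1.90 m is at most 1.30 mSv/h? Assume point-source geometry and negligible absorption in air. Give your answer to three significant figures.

35.1 cm

At 1.90 m, distance alone gives (1.10/1.90)² = 0.3352, so 155 × 0.3352 = 51.96 mSv/h.
Further attenuation needed: 51.96/1.30 = 39.97.
n = log₂(39.97) = 5.321 half-value layers.
Thickness = 5.321 × 6.60 cm = 35.12 cm.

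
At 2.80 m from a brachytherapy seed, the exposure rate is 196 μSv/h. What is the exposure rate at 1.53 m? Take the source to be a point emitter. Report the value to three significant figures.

Intensity scales as (d₁/d₂)², so the rate at 1.53 m is
196 × (2.80/1.53)² = 196 × 3.349 = 656.4 μSv/h.

656 μSv/h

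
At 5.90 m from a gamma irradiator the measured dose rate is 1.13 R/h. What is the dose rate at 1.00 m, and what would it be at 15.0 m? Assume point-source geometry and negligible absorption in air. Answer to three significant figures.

39.3 R/h; 0.175 R/h

Intensity scales as (d₁/d₂)², so
At 1.00 m: 1.13 × (5.90/1.00)² = 1.13 × 34.81 = 39.34 R/h
At 15.0 m: (1.00/15.0)² = 0.004444, so 39.34 × 0.004444 = 0.1748 R/h.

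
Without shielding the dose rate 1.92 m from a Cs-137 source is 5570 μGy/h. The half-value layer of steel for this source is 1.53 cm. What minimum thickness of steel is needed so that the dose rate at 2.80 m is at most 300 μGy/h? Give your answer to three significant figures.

4.78 cm

At 2.80 m, distance alone gives (1.92/2.80)² = 0.4702, so 5570 × 0.4702 = 2619 μGy/h.
Further attenuation needed: 2619/300 = 8.730.
n = log₂(8.730) = 3.126 half-value layers.
Thickness = 3.126 × 1.53 cm = 4.783 cm.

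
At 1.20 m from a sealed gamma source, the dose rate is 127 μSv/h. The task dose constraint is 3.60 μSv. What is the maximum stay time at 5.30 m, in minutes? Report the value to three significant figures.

33.2 min

Since intensity falls as 1/r², rate at 5.30 m:
(1.20/5.30)² = 0.05126, so 127 × 0.05126 = 6.510 μSv/h.
Stay time = 3.60 μSv ÷ 6.510 μSv/h = 0.5530 h = 33.18 min.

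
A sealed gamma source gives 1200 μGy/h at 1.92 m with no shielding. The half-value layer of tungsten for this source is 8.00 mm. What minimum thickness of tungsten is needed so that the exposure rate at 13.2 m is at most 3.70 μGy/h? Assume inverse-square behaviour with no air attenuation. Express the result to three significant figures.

At 13.2 m, distance alone gives (1.92/13.2)² = 0.02116, so 1200 × 0.02116 = 25.39 μGy/h.
Further attenuation needed: 25.39/3.70 = 6.862.
n = log₂(6.862) = 2.779 half-value layers.
Thickness = 2.779 × 8.00 mm = 22.23 mm.

22.2 mm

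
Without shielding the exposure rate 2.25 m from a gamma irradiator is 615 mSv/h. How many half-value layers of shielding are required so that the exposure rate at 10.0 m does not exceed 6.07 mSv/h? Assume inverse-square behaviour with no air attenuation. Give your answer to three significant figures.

At 10.0 m, distance alone gives (2.25/10.0)² = 0.05063, so 615 × 0.05063 = 31.14 mSv/h.
Further attenuation needed: 31.14/6.07 = 5.130.
n = log₂(5.130) = 2.359 half-value layers.

2.36 half-value layers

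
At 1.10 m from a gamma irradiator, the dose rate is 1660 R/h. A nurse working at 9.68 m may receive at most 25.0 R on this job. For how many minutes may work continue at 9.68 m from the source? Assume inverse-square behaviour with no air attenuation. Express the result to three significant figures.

Using I₁d₁² = I₂d₂², rate at 9.68 m:
(1.10/9.68)² = 0.01291, so 1660 × 0.01291 = 21.43 R/h.
Stay time = 25.0 R ÷ 21.43 R/h = 1.167 h = 70.02 min.

70.0 min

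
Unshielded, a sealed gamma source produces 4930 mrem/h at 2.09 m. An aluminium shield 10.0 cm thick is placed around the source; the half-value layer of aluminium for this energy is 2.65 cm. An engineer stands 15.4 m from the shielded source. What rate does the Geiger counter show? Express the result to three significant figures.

6.64 mrem/h

Distance alone: 4930 × (2.09/15.4)² = 4930 × 0.01842 = 90.81 mrem/h.
Shield: 10.0/2.65 = 3.774 half-value layers → attenuation 2^(−3.774) = 0.07310.
Combined: 90.81 × 0.07310 = 6.638 mrem/h.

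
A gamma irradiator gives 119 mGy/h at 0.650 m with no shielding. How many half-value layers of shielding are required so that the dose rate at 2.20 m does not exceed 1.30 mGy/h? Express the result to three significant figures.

3.00 half-value layers

At 2.20 m, distance alone gives (0.650/2.20)² = 0.08729, so 119 × 0.08729 = 10.39 mGy/h.
Further attenuation needed: 10.39/1.30 = 7.992.
n = log₂(7.992) = 2.999 half-value layers.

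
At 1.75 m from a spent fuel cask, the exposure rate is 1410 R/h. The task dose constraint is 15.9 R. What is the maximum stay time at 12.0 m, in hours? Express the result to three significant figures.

0.530 h

Since intensity falls as 1/r², rate at 12.0 m:
1410 × (1.75/12.0)² = 1410 × 0.02127 = 29.99 R/h.
Stay time = 15.9 R ÷ 29.99 R/h = 0.5302 h.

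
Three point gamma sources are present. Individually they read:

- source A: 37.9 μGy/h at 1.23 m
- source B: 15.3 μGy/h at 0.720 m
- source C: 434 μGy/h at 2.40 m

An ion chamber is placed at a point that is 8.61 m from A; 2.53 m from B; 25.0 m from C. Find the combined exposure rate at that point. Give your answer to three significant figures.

6.01 μGy/h

By superposition, sum each source's inverse-square contribution:
A: 37.9 × (1.23/8.61)² = 0.7735 μGy/h
B: 15.3 × (0.720/2.53)² = 1.239 μGy/h
C: 434 × (2.40/25.0)² = 4.000 μGy/h
Total = 0.7735 + 1.239 + 4.000 = 6.013 μGy/h.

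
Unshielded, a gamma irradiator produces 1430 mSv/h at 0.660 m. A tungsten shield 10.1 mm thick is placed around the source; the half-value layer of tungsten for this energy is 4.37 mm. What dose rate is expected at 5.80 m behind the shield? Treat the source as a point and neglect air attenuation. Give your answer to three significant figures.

3.73 mSv/h

Distance alone: 1430 × (0.660/5.80)² = 1430 × 0.01295 = 18.52 mSv/h.
Shield: 10.1/4.37 = 2.311 half-value layers → attenuation 2^(−2.311) = 0.2015.
Combined: 18.52 × 0.2015 = 3.732 mSv/h.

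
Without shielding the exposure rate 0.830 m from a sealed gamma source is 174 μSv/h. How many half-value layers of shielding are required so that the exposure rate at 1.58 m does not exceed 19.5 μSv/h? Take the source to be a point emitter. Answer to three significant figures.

1.30 half-value layers

At 1.58 m, distance alone gives 174 × (0.830/1.58)² = 174 × 0.2760 = 48.02 μSv/h.
Further attenuation needed: 48.02/19.5 = 2.463.
n = log₂(2.463) = 1.300 half-value layers.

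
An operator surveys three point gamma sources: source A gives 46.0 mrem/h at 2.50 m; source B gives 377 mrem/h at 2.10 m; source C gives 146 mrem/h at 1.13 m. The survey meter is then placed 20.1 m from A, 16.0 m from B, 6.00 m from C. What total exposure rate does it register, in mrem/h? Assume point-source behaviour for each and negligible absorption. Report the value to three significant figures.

By superposition, sum each source's inverse-square contribution:
A: 46.0 × (2.50/20.1)² = 0.7116 mrem/h
B: 377 × (2.10/16.0)² = 6.494 mrem/h
C: 146 × (1.13/6.00)² = 5.179 mrem/h
Total = 0.7116 + 6.494 + 5.179 = 12.38 mrem/h.

12.4 mrem/h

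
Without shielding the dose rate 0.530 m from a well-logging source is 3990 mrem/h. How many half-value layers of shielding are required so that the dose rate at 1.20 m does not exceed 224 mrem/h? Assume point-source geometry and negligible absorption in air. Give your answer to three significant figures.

1.80 half-value layers

At 1.20 m, distance alone gives 3990 × (0.530/1.20)² = 3990 × 0.1951 = 778.4 mrem/h.
Further attenuation needed: 778.4/224 = 3.475.
n = log₂(3.475) = 1.797 half-value layers.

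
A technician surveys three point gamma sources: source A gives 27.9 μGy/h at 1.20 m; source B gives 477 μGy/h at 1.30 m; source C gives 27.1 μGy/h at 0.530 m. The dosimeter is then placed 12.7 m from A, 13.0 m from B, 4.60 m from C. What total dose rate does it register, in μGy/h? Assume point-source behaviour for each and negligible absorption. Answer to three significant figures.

5.38 μGy/h

Each source contributes Iᵢ·(dᵢ/rᵢ)²; contributions add.
A: 27.9 × (1.20/12.7)² = 0.2491 μGy/h
B: 477 × (1.30/13.0)² = 4.770 μGy/h
C: 27.1 × (0.530/4.60)² = 0.3598 μGy/h
Total = 0.2491 + 4.770 + 0.3598 = 5.379 μGy/h.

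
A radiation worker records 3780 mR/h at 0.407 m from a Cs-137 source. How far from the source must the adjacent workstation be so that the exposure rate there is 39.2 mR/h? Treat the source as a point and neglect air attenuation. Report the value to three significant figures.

4.00 m

Applying the 1/r² law, d₂ = d₁·√(I₁/I₂).
I₁/I₂ = 3780/39.2 = 96.43, so d₂ = 0.407 × √96.43 = 3.997 m.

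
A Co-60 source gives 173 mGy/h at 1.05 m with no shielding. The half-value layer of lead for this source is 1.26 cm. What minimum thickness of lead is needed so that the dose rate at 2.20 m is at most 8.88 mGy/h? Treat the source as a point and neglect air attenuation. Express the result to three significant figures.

2.71 cm

At 2.20 m, distance alone gives (1.05/2.20)² = 0.2278, so 173 × 0.2278 = 39.41 mGy/h.
Further attenuation needed: 39.41/8.88 = 4.438.
n = log₂(4.438) = 2.150 half-value layers.
Thickness = 2.150 × 1.26 cm = 2.709 cm.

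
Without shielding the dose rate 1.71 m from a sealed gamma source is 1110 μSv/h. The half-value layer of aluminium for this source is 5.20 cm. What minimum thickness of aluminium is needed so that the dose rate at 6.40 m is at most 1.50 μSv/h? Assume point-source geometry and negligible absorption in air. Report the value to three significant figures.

29.8 cm

At 6.40 m, distance alone gives (1.71/6.40)² = 0.07139, so 1110 × 0.07139 = 79.24 μSv/h.
Further attenuation needed: 79.24/1.50 = 52.83.
n = log₂(52.83) = 5.723 half-value layers.
Thickness = 5.723 × 5.20 cm = 29.76 cm.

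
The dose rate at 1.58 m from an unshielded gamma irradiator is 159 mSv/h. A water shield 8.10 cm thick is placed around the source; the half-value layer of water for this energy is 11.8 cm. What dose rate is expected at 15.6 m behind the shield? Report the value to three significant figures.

1.01 mSv/h

Distance alone: (1.58/15.6)² = 0.01026, so 159 × 0.01026 = 1.631 mSv/h.
Shield: 8.10/11.8 = 0.6864 half-value layers → attenuation 2^(−0.6864) = 0.6214.
Combined: 1.631 × 0.6214 = 1.014 mSv/h.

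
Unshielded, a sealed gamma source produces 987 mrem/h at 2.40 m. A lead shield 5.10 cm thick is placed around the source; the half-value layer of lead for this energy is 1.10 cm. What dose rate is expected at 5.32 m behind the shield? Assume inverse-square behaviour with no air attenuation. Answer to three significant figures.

Distance alone: (2.40/5.32)² = 0.2035, so 987 × 0.2035 = 200.9 mrem/h.
Shield: 5.10/1.10 = 4.636 half-value layers → attenuation 2^(−4.636) = 0.04022.
Combined: 200.9 × 0.04022 = 8.080 mrem/h.

8.08 mrem/h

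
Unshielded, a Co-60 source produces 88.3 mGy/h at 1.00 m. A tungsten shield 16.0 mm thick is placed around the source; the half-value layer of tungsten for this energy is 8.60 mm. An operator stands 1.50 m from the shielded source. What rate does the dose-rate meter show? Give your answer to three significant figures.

Distance alone: (1.00/1.50)² = 0.4444, so 88.3 × 0.4444 = 39.24 mGy/h.
Shield: 16.0/8.60 = 1.860 half-value layers → attenuation 2^(−1.860) = 0.2755.
Combined: 39.24 × 0.2755 = 10.81 mGy/h.

10.8 mGy/h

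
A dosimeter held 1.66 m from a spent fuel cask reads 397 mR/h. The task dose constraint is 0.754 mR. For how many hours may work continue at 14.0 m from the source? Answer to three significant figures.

0.135 h

Since intensity falls as 1/r², rate at 14.0 m:
(1.66/14.0)² = 0.01406, so 397 × 0.01406 = 5.582 mR/h.
Stay time = 0.754 mR ÷ 5.582 mR/h = 0.1351 h.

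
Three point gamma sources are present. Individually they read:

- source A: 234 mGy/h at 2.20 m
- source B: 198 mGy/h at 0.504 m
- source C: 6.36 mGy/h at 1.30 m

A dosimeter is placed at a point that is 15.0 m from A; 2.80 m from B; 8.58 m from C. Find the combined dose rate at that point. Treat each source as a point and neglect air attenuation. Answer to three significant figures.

11.6 mGy/h

By superposition, sum each source's inverse-square contribution:
A: 234 × (2.20/15.0)² = 5.034 mGy/h
B: 198 × (0.504/2.80)² = 6.415 mGy/h
C: 6.36 × (1.30/8.58)² = 0.1460 mGy/h
Total = 5.034 + 6.415 + 0.1460 = 11.60 mGy/h.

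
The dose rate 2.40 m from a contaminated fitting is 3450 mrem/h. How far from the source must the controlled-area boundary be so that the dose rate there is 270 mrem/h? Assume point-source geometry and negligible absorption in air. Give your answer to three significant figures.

8.58 m

Since intensity falls as 1/r², d₂ = d₁·√(I₁/I₂).
I₁/I₂ = 3450/270 = 12.78, so d₂ = 2.40 × √12.78 = 8.580 m.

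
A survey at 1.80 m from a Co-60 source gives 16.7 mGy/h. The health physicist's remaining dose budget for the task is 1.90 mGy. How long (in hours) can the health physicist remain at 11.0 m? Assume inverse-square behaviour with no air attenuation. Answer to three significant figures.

Intensity scales as (d₁/d₂)², so rate at 11.0 m:
(1.80/11.0)² = 0.02678, so 16.7 × 0.02678 = 0.4472 mGy/h.
Stay time = 1.90 mGy ÷ 0.4472 mGy/h = 4.249 h.

4.25 h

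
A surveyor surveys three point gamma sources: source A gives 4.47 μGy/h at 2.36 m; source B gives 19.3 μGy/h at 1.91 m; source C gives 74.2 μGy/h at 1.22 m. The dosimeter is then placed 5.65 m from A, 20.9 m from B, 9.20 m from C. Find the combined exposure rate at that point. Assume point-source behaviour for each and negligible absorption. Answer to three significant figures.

By superposition, sum each source's inverse-square contribution:
A: 4.47 × (2.36/5.65)² = 0.7799 μGy/h
B: 19.3 × (1.91/20.9)² = 0.1612 μGy/h
C: 74.2 × (1.22/9.20)² = 1.305 μGy/h
Total = 0.7799 + 0.1612 + 1.305 = 2.246 μGy/h.

2.25 μGy/h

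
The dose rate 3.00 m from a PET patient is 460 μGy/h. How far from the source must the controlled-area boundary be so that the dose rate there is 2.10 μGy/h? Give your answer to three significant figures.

Intensity scales as (d₁/d₂)², so d₂ = d₁·√(I₁/I₂).
I₁/I₂ = 460/2.10 = 219.0, so d₂ = 3.00 × √219.0 = 44.40 m.

44.4 m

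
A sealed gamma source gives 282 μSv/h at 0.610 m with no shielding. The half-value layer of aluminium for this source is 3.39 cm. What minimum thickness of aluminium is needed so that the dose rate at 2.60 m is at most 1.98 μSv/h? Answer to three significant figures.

At 2.60 m, distance alone gives 282 × (0.610/2.60)² = 282 × 0.05504 = 15.52 μSv/h.
Further attenuation needed: 15.52/1.98 = 7.838.
n = log₂(7.838) = 2.970 half-value layers.
Thickness = 2.970 × 3.39 cm = 10.07 cm.

10.1 cm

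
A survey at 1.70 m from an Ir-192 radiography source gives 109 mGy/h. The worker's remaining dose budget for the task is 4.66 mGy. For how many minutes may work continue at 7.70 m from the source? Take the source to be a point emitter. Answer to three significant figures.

Intensity scales as (d₁/d₂)², so rate at 7.70 m:
109 × (1.70/7.70)² = 109 × 0.04874 = 5.313 mGy/h.
Stay time = 4.66 mGy ÷ 5.313 mGy/h = 0.8771 h = 52.63 min.

52.6 min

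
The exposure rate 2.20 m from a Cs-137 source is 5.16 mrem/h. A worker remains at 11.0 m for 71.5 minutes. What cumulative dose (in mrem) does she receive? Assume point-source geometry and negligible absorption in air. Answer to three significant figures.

0.246 mrem

Since intensity falls as 1/r², rate at 11.0 m:
(2.20/11.0)² = 0.04000, so 5.16 × 0.04000 = 0.2064 mrem/h.
Dose = rate × time = 0.2064 mrem/h × 1.192 h = 0.2460 mrem.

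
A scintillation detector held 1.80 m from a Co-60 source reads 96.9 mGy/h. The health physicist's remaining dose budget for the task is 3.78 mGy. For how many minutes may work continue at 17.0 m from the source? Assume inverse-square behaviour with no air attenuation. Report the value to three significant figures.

209 min

Applying the 1/r² law, rate at 17.0 m:
96.9 × (1.80/17.0)² = 96.9 × 0.01121 = 1.086 mGy/h.
Stay time = 3.78 mGy ÷ 1.086 mGy/h = 3.481 h = 208.9 min.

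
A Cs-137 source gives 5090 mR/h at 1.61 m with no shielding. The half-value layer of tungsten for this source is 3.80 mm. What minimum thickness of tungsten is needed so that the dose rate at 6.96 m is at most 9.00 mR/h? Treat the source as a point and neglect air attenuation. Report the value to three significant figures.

18.7 mm

At 6.96 m, distance alone gives (1.61/6.96)² = 0.05351, so 5090 × 0.05351 = 272.4 mR/h.
Further attenuation needed: 272.4/9.00 = 30.27.
n = log₂(30.27) = 4.920 half-value layers.
Thickness = 4.920 × 3.80 mm = 18.70 mm.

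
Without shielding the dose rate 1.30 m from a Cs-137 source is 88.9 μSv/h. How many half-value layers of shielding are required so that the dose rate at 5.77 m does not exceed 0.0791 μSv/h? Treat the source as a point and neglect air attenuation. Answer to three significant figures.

5.83 half-value layers

At 5.77 m, distance alone gives 88.9 × (1.30/5.77)² = 88.9 × 0.05076 = 4.513 μSv/h.
Further attenuation needed: 4.513/0.0791 = 57.05.
n = log₂(57.05) = 5.834 half-value layers.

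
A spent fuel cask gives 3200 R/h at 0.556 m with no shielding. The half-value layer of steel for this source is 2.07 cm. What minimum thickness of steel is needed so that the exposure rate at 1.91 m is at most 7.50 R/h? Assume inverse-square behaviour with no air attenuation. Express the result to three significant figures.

10.7 cm

At 1.91 m, distance alone gives (0.556/1.91)² = 0.08474, so 3200 × 0.08474 = 271.2 R/h.
Further attenuation needed: 271.2/7.50 = 36.16.
n = log₂(36.16) = 5.176 half-value layers.
Thickness = 5.176 × 2.07 cm = 10.71 cm.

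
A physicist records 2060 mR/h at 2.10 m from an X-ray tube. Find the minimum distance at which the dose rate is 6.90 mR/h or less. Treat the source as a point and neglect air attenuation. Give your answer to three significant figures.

36.3 m

Using I₁d₁² = I₂d₂², d₂ = d₁·√(I₁/I₂).
I₁/I₂ = 2060/6.90 = 298.6, so d₂ = 2.10 × √298.6 = 36.29 m.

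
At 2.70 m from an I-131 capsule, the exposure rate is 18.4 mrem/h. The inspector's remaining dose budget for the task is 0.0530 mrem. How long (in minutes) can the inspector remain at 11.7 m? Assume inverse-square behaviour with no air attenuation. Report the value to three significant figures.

Since intensity falls as 1/r², rate at 11.7 m:
18.4 × (2.70/11.7)² = 18.4 × 0.05325 = 0.9798 mrem/h.
Stay time = 0.0530 mrem ÷ 0.9798 mrem/h = 0.05409 h = 3.245 min.

3.25 min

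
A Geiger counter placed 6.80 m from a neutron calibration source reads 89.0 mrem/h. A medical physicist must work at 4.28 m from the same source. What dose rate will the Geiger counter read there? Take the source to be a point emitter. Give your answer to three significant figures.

Intensity scales as (d₁/d₂)², so scaling from 6.80 m to 4.28 m:
(6.80/4.28)² = 2.524, so 89.0 × 2.524 = 224.6 mrem/h.

225 mrem/h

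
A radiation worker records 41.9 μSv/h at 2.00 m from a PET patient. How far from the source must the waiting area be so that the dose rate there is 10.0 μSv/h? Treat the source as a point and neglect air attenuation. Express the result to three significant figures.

4.09 m

Using I₁d₁² = I₂d₂², d₂ = d₁·√(I₁/I₂).
I₁/I₂ = 41.9/10.0 = 4.190, so d₂ = 2.00 × √4.190 = 4.094 m.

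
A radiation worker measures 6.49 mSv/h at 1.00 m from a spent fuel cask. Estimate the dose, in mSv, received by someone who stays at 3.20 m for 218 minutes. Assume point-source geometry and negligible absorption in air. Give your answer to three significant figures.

2.30 mSv

Since intensity falls as 1/r², rate at 3.20 m:
6.49 × (1.00/3.20)² = 6.49 × 0.09766 = 0.6338 mSv/h.
Dose = rate × time = 0.6338 mSv/h × 3.633 h = 2.303 mSv.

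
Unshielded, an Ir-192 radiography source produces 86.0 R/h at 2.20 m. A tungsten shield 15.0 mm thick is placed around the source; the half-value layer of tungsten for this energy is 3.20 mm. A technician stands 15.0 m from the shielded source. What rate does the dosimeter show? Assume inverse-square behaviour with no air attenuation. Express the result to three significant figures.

Distance alone: (2.20/15.0)² = 0.02151, so 86.0 × 0.02151 = 1.850 R/h.
Shield: 15.0/3.20 = 4.688 half-value layers → attenuation 2^(−4.688) = 0.03879.
Combined: 1.850 × 0.03879 = 0.07176 R/h.

0.0718 R/h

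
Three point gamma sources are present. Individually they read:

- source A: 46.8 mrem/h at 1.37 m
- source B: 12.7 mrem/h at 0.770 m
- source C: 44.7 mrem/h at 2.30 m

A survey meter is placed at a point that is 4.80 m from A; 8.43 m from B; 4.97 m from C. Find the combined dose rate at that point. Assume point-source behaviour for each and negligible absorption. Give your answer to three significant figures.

13.5 mrem/h

By superposition, sum each source's inverse-square contribution:
A: 46.8 × (1.37/4.80)² = 3.812 mrem/h
B: 12.7 × (0.770/8.43)² = 0.1060 mrem/h
C: 44.7 × (2.30/4.97)² = 9.573 mrem/h
Total = 3.812 + 0.1060 + 9.573 = 13.49 mrem/h.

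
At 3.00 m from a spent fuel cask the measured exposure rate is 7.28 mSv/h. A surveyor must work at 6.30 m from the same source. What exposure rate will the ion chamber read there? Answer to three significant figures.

1.65 mSv/h

Applying the 1/r² law, scaling from 3.00 m to 6.30 m:
7.28 × (3.00/6.30)² = 7.28 × 0.2268 = 1.651 mSv/h.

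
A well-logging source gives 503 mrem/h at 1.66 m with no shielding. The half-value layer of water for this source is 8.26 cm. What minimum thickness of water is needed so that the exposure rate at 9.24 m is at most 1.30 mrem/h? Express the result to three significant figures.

30.1 cm

At 9.24 m, distance alone gives 503 × (1.66/9.24)² = 503 × 0.03228 = 16.24 mrem/h.
Further attenuation needed: 16.24/1.30 = 12.49.
n = log₂(12.49) = 3.643 half-value layers.
Thickness = 3.643 × 8.26 cm = 30.09 cm.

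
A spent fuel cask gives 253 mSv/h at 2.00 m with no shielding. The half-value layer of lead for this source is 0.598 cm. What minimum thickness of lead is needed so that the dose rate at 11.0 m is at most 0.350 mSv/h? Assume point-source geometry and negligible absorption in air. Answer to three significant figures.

2.74 cm

At 11.0 m, distance alone gives (2.00/11.0)² = 0.03306, so 253 × 0.03306 = 8.364 mSv/h.
Further attenuation needed: 8.364/0.350 = 23.90.
n = log₂(23.90) = 4.579 half-value layers.
Thickness = 4.579 × 0.598 cm = 2.738 cm.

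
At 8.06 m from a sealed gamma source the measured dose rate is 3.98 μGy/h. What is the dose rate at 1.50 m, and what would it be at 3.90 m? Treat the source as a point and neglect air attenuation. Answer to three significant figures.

115 μGy/h; 17.0 μGy/h

Intensity scales as (d₁/d₂)², so
At 1.50 m: (8.06/1.50)² = 28.87, so 3.98 × 28.87 = 114.9 μGy/h
At 3.90 m: (1.50/3.90)² = 0.1479, so 114.9 × 0.1479 = 16.99 μGy/h.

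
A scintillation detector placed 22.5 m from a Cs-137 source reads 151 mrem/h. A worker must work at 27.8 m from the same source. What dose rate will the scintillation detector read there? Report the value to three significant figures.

Intensity scales as (d₁/d₂)², so scaling from 22.5 m to 27.8 m:
(22.5/27.8)² = 0.6551, so 151 × 0.6551 = 98.92 mrem/h.

98.9 mrem/h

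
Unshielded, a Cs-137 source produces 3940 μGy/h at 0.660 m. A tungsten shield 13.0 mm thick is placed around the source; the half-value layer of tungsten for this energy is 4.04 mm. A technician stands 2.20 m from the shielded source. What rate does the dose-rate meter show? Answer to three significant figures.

38.1 μGy/h

Distance alone: (0.660/2.20)² = 0.09000, so 3940 × 0.09000 = 354.6 μGy/h.
Shield: 13.0/4.04 = 3.218 half-value layers → attenuation 2^(−3.218) = 0.1075.
Combined: 354.6 × 0.1075 = 38.12 μGy/h.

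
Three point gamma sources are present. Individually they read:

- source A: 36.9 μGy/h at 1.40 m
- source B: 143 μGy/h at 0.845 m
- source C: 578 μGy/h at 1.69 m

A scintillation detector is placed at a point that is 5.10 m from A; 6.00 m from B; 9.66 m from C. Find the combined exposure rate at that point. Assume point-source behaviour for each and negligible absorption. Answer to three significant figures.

Each source contributes Iᵢ·(dᵢ/rᵢ)²; contributions add.
A: 36.9 × (1.40/5.10)² = 2.781 μGy/h
B: 143 × (0.845/6.00)² = 2.836 μGy/h
C: 578 × (1.69/9.66)² = 17.69 μGy/h
Total = 2.781 + 2.836 + 17.69 = 23.31 μGy/h.

23.3 μGy/h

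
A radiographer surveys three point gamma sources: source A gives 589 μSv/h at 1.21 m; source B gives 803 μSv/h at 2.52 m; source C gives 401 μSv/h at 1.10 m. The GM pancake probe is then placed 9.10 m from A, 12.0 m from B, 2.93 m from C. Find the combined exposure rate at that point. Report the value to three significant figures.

102 μSv/h

By superposition, sum each source's inverse-square contribution:
A: 589 × (1.21/9.10)² = 10.41 μSv/h
B: 803 × (2.52/12.0)² = 35.41 μSv/h
C: 401 × (1.10/2.93)² = 56.52 μSv/h
Total = 10.41 + 35.41 + 56.52 = 102.3 μSv/h.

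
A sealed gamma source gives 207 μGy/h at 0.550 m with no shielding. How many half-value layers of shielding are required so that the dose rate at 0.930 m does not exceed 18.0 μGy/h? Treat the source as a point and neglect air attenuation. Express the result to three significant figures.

2.01 half-value layers

At 0.930 m, distance alone gives 207 × (0.550/0.930)² = 207 × 0.3498 = 72.41 μGy/h.
Further attenuation needed: 72.41/18.0 = 4.023.
n = log₂(4.023) = 2.008 half-value layers.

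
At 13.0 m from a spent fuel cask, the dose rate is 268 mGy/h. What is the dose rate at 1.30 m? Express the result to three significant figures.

Intensity scales as (d₁/d₂)², so the rate at 1.30 m is
268 × (13.0/1.30)² = 268 × 100.0 = 26800 mGy/h.

26800 mGy/h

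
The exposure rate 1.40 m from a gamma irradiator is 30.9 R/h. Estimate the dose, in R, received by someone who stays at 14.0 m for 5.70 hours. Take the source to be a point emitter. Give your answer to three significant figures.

1.76 R

Using I₁d₁² = I₂d₂², rate at 14.0 m:
30.9 × (1.40/14.0)² = 30.9 × 0.01000 = 0.3090 R/h.
Dose = rate × time = 0.3090 R/h × 5.700 h = 1.761 R.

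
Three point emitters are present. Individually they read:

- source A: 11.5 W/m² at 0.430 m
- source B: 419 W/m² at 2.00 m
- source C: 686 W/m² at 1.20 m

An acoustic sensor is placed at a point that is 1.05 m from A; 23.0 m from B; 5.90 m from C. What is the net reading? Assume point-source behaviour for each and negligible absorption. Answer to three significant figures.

Each source contributes Iᵢ·(dᵢ/rᵢ)²; contributions add.
A: 11.5 × (0.430/1.05)² = 1.929 W/m²
B: 419 × (2.00/23.0)² = 3.168 W/m²
C: 686 × (1.20/5.90)² = 28.38 W/m²
Total = 1.929 + 3.168 + 28.38 = 33.48 W/m².

33.5 W/m²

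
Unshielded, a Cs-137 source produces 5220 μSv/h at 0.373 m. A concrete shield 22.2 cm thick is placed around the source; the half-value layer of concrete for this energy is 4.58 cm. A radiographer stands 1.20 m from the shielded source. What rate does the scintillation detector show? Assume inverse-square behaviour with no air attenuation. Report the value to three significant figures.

17.5 μSv/h

Distance alone: 5220 × (0.373/1.20)² = 5220 × 0.09662 = 504.4 μSv/h.
Shield: 22.2/4.58 = 4.847 half-value layers → attenuation 2^(−4.847) = 0.03475.
Combined: 504.4 × 0.03475 = 17.53 μSv/h.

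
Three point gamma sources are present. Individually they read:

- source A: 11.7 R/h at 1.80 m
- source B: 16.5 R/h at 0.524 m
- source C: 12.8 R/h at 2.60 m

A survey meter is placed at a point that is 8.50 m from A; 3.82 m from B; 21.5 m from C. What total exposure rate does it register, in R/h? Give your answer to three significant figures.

1.02 R/h

Each source contributes Iᵢ·(dᵢ/rᵢ)²; contributions add.
A: 11.7 × (1.80/8.50)² = 0.5247 R/h
B: 16.5 × (0.524/3.82)² = 0.3105 R/h
C: 12.8 × (2.60/21.5)² = 0.1872 R/h
Total = 0.5247 + 0.3105 + 0.1872 = 1.022 R/h.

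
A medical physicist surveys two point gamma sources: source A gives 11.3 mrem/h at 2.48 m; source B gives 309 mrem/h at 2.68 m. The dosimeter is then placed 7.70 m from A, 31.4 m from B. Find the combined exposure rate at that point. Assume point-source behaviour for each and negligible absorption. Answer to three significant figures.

3.42 mrem/h

Each source contributes Iᵢ·(dᵢ/rᵢ)²; contributions add.
A: 11.3 × (2.48/7.70)² = 1.172 mrem/h
B: 309 × (2.68/31.4)² = 2.251 mrem/h
Total = 1.172 + 2.251 = 3.423 mrem/h.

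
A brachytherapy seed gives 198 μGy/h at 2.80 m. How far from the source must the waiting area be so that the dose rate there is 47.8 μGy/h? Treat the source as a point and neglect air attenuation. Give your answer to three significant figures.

5.70 m

Since intensity falls as 1/r², d₂ = d₁·√(I₁/I₂).
I₁/I₂ = 198/47.8 = 4.142, so d₂ = 2.80 × √4.142 = 5.699 m.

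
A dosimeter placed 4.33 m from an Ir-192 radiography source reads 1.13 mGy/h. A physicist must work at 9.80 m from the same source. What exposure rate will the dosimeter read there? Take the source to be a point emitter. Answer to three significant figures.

0.221 mGy/h

Using I₁d₁² = I₂d₂², scaling from 4.33 m to 9.80 m:
(4.33/9.80)² = 0.1952, so 1.13 × 0.1952 = 0.2206 mGy/h.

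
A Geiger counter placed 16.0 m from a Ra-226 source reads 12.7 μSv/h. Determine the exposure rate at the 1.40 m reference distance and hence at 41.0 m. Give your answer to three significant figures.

Intensity scales as (d₁/d₂)², so
At 1.40 m: (16.0/1.40)² = 130.6, so 12.7 × 130.6 = 1659 μSv/h
At 41.0 m: (1.40/41.0)² = 0.001166, so 1659 × 0.001166 = 1.934 μSv/h.

1660 μSv/h; 1.93 μSv/h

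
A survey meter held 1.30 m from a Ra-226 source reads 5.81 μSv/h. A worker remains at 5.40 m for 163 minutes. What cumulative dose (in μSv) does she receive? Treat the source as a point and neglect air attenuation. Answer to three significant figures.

Since intensity falls as 1/r², rate at 5.40 m:
(1.30/5.40)² = 0.05796, so 5.81 × 0.05796 = 0.3367 μSv/h.
Dose = rate × time = 0.3367 μSv/h × 2.717 h = 0.9148 μSv.

0.915 μSv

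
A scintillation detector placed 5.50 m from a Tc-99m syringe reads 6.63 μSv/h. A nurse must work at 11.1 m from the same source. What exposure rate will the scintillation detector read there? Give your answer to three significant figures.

Using I₁d₁² = I₂d₂², scaling from 5.50 m to 11.1 m:
(5.50/11.1)² = 0.2455, so 6.63 × 0.2455 = 1.628 μSv/h.

1.63 μSv/h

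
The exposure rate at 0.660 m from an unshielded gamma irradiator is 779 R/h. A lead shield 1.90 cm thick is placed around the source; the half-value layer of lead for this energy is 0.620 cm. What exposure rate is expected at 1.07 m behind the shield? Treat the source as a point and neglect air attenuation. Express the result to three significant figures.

Distance alone: 779 × (0.660/1.07)² = 779 × 0.3805 = 296.4 R/h.
Shield: 1.90/0.620 = 3.065 half-value layers → attenuation 2^(−3.065) = 0.1195.
Combined: 296.4 × 0.1195 = 35.42 R/h.

35.4 R/h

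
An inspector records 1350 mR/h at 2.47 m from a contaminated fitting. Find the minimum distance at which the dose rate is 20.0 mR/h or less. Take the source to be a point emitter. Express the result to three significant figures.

20.3 m

Applying the 1/r² law, d₂ = d₁·√(I₁/I₂).
I₁/I₂ = 1350/20.0 = 67.50, so d₂ = 2.47 × √67.50 = 20.29 m.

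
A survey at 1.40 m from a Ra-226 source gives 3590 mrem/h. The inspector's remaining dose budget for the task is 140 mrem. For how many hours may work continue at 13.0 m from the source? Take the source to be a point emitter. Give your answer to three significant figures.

3.36 h

Since intensity falls as 1/r², rate at 13.0 m:
3590 × (1.40/13.0)² = 3590 × 0.01160 = 41.64 mrem/h.
Stay time = 140 mrem ÷ 41.64 mrem/h = 3.362 h.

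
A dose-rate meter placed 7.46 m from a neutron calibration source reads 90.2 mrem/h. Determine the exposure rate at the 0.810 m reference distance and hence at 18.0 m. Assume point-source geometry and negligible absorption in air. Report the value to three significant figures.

7650 mrem/h; 15.5 mrem/h

Since intensity falls as 1/r²,
At 0.810 m: 90.2 × (7.46/0.810)² = 90.2 × 84.82 = 7651 mrem/h
At 18.0 m: 7651 × (0.810/18.0)² = 7651 × 0.002025 = 15.49 mrem/h.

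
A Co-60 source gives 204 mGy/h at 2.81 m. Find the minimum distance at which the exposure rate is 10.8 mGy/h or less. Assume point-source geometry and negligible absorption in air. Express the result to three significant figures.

Since intensity falls as 1/r², d₂ = d₁·√(I₁/I₂).
I₁/I₂ = 204/10.8 = 18.89, so d₂ = 2.81 × √18.89 = 12.21 m.

12.2 m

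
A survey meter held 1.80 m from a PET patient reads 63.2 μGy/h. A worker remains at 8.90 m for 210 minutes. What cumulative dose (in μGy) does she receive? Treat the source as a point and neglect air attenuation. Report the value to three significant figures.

9.05 μGy

Applying the 1/r² law, rate at 8.90 m:
(1.80/8.90)² = 0.04090, so 63.2 × 0.04090 = 2.585 μGy/h.
Dose = rate × time = 2.585 μGy/h × 3.500 h = 9.047 μGy.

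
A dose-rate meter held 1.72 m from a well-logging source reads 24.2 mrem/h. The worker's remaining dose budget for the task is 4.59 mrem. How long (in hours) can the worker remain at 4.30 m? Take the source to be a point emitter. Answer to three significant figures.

Since intensity falls as 1/r², rate at 4.30 m:
24.2 × (1.72/4.30)² = 24.2 × 0.1600 = 3.872 mrem/h.
Stay time = 4.59 mrem ÷ 3.872 mrem/h = 1.185 h.

1.19 h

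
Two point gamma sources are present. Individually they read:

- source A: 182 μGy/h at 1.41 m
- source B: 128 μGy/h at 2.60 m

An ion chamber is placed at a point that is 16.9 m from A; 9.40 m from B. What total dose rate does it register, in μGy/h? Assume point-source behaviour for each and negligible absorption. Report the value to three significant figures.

11.1 μGy/h

Each source contributes Iᵢ·(dᵢ/rᵢ)²; contributions add.
A: 182 × (1.41/16.9)² = 1.267 μGy/h
B: 128 × (2.60/9.40)² = 9.793 μGy/h
Total = 1.267 + 9.793 = 11.06 μGy/h.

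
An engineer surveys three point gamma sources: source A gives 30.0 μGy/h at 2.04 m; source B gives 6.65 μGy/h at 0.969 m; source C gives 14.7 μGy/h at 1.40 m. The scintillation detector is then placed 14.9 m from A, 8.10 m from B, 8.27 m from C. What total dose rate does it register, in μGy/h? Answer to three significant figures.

By superposition, sum each source's inverse-square contribution:
A: 30.0 × (2.04/14.9)² = 0.5624 μGy/h
B: 6.65 × (0.969/8.10)² = 0.09517 μGy/h
C: 14.7 × (1.40/8.27)² = 0.4213 μGy/h
Total = 0.5624 + 0.09517 + 0.4213 = 1.079 μGy/h.

1.08 μGy/h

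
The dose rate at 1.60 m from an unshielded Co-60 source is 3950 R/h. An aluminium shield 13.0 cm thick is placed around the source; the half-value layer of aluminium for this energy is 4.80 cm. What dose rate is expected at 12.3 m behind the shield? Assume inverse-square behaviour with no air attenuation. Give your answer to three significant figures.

Distance alone: (1.60/12.3)² = 0.01692, so 3950 × 0.01692 = 66.83 R/h.
Shield: 13.0/4.80 = 2.708 half-value layers → attenuation 2^(−2.708) = 0.1530.
Combined: 66.83 × 0.1530 = 10.22 R/h.

10.2 R/h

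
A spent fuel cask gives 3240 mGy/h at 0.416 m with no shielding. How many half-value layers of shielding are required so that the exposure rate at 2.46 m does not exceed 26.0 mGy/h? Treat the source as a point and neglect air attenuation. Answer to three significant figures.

At 2.46 m, distance alone gives (0.416/2.46)² = 0.02860, so 3240 × 0.02860 = 92.66 mGy/h.
Further attenuation needed: 92.66/26.0 = 3.564.
n = log₂(3.564) = 1.833 half-value layers.

1.83 half-value layers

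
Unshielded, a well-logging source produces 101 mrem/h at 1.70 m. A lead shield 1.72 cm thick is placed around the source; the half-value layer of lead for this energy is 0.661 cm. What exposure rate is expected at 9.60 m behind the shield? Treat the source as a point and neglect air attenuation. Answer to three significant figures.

0.522 mrem/h

Distance alone: (1.70/9.60)² = 0.03136, so 101 × 0.03136 = 3.167 mrem/h.
Shield: 1.72/0.661 = 2.602 half-value layers → attenuation 2^(−2.602) = 0.1647.
Combined: 3.167 × 0.1647 = 0.5216 mrem/h.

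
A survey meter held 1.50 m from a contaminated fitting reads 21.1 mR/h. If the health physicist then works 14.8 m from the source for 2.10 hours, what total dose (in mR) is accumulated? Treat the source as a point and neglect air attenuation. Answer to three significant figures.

0.455 mR

Intensity scales as (d₁/d₂)², so rate at 14.8 m:
(1.50/14.8)² = 0.01027, so 21.1 × 0.01027 = 0.2167 mR/h.
Dose = rate × time = 0.2167 mR/h × 2.100 h = 0.4551 mR.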